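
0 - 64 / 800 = -2 / 25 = -0.08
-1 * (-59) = 59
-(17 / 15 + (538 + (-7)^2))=-8822 / 15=-588.13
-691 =-691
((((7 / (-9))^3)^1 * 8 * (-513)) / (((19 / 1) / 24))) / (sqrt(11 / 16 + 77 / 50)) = 439040 * sqrt(11) / 891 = 1634.27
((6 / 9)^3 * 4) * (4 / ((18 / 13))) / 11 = 832 / 2673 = 0.31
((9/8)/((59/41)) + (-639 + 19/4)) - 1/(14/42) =-300413/472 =-636.47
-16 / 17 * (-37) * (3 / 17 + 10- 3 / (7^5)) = 1721275520 / 4857223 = 354.37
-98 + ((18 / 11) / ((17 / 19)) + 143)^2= 20877.40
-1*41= -41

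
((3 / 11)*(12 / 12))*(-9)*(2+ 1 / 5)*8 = -216 / 5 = -43.20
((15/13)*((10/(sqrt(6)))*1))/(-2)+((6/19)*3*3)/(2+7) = 6/19 - 25*sqrt(6)/26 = -2.04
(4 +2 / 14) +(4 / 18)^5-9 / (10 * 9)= 16713107 / 4133430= 4.04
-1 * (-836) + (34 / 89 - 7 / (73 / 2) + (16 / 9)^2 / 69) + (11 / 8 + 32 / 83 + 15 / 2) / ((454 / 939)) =9363426423912707 / 10946389783248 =855.39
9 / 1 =9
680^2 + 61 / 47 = 21732861 / 47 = 462401.30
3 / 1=3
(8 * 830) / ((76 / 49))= 81340 / 19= 4281.05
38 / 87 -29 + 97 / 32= -71081 / 2784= -25.53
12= 12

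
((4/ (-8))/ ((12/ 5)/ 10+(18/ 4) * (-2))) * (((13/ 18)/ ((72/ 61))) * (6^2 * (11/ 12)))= 218075/ 189216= 1.15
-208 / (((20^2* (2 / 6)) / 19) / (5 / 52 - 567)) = 1680303 / 100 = 16803.03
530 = 530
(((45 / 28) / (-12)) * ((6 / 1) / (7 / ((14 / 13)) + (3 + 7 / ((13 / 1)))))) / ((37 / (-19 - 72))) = 845 / 4292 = 0.20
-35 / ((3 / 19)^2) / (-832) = 12635 / 7488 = 1.69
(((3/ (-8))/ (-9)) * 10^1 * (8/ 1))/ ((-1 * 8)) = -5/ 12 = -0.42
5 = 5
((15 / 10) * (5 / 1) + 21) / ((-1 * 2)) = -57 / 4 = -14.25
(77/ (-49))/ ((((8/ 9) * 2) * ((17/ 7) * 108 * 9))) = -11/ 29376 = -0.00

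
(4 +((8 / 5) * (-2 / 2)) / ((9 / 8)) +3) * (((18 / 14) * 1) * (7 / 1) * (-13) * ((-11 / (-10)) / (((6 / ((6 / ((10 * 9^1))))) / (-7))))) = 251251 / 4500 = 55.83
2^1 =2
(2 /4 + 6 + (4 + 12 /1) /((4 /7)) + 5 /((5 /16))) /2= 101 /4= 25.25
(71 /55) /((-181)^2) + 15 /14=27028819 /25225970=1.07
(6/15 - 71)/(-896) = 353/4480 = 0.08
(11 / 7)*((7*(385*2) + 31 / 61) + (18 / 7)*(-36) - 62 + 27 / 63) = 24595208 / 2989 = 8228.57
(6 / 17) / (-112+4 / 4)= -2 / 629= -0.00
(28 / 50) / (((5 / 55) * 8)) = 77 / 100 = 0.77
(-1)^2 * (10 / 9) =1.11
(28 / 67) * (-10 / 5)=-56 / 67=-0.84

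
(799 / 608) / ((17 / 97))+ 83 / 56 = 38221 / 4256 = 8.98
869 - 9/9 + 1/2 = 1737/2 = 868.50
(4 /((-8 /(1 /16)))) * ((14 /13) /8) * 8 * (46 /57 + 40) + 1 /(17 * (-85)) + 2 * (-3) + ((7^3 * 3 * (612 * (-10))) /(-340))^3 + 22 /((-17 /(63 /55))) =54430168862411998871 /8565960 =6354240372639.14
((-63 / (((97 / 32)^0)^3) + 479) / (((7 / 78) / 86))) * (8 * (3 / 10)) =33486336 / 35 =956752.46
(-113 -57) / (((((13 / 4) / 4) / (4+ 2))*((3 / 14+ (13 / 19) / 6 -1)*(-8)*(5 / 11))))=-447678 / 871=-513.98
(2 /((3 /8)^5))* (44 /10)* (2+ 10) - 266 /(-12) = 11552291 /810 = 14262.09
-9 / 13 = -0.69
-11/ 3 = -3.67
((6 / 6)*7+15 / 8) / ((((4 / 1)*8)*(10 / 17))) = 1207 / 2560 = 0.47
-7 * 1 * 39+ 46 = -227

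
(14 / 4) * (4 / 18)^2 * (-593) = -8302 / 81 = -102.49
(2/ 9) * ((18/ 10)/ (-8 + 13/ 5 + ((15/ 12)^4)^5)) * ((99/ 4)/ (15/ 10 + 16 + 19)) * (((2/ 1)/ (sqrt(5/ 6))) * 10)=39582418599936 * sqrt(30)/ 2967452284589239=0.07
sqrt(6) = 2.45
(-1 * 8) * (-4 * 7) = 224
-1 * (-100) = 100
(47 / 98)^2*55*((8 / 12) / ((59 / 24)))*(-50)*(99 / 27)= -628.95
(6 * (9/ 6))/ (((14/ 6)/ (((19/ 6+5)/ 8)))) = 63/ 16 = 3.94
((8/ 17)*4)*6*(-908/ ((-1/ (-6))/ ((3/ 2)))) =-1569024/ 17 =-92295.53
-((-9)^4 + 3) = -6564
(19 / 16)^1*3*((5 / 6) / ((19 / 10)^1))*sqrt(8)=25*sqrt(2) / 8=4.42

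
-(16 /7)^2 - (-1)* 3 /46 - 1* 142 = -331697 /2254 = -147.16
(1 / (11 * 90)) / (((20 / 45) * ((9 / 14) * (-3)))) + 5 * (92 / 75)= 7285 / 1188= 6.13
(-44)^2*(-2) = -3872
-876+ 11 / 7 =-6121 / 7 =-874.43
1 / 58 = 0.02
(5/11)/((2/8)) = 20/11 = 1.82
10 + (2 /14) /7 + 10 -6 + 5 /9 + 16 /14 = 6932 /441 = 15.72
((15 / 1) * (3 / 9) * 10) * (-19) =-950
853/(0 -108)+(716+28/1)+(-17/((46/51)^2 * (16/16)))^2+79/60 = 709681777999/604456560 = 1174.08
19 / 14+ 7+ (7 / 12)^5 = 14674321 / 1741824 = 8.42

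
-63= -63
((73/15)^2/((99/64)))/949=4672/289575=0.02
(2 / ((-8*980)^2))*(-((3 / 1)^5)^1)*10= -243 / 3073280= -0.00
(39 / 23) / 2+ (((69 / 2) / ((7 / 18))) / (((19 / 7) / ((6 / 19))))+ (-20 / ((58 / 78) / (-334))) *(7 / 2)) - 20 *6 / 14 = 106000537425 / 3371018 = 31444.67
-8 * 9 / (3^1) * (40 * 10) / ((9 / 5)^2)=-80000 / 27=-2962.96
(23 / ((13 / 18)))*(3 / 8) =621 / 52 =11.94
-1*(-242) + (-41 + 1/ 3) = 604/ 3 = 201.33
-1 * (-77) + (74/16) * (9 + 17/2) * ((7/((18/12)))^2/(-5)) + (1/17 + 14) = -160019/612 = -261.47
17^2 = 289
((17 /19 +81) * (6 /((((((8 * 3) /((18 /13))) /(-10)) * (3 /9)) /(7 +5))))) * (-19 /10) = 252072 /13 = 19390.15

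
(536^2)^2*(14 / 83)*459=530395560124416 / 83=6390307953306.22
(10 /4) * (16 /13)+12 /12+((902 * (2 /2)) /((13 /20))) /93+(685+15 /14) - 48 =11121563 /16926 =657.07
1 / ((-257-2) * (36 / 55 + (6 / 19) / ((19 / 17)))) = -19855 / 4818954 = -0.00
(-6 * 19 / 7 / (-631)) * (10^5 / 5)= 2280000 / 4417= 516.19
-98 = -98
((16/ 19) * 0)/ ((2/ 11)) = 0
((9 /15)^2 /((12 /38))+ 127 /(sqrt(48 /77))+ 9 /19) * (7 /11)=10731 /10450+ 889 * sqrt(231) /132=103.39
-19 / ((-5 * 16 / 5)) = 19 / 16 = 1.19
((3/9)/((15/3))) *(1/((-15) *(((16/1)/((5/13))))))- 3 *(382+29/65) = -10739089/9360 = -1147.34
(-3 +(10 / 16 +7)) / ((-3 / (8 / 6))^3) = -296 / 729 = -0.41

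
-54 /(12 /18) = -81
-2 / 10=-1 / 5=-0.20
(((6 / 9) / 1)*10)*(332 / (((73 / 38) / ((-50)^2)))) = 630800000 / 219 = 2880365.30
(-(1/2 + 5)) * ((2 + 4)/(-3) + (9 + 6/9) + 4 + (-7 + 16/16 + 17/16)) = -3553/96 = -37.01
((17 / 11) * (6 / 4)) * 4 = 102 / 11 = 9.27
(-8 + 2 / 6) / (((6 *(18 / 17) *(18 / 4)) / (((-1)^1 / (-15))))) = -391 / 21870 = -0.02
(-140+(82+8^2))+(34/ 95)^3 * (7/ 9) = 46573378/ 7716375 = 6.04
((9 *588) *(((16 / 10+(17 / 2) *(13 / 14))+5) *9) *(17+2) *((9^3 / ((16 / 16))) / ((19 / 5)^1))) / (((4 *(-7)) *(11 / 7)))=-2516018841 / 44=-57182246.39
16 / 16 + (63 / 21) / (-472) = 469 / 472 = 0.99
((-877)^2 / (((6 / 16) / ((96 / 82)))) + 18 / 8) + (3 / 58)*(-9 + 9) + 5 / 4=196897311 / 82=2401186.72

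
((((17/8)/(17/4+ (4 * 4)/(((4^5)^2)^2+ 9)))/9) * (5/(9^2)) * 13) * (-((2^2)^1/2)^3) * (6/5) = -1943936557923880/4542082534395387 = -0.43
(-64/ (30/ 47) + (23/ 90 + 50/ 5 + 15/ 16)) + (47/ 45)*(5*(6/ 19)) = -87.42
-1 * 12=-12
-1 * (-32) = 32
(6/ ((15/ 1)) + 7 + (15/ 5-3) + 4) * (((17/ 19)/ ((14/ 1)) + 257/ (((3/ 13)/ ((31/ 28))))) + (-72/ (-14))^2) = 2814229/ 196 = 14358.31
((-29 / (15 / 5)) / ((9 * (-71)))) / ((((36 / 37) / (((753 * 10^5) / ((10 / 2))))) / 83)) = 111769045000 / 5751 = 19434714.83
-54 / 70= -27 / 35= -0.77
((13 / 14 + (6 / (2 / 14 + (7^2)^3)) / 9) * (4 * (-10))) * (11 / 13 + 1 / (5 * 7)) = -6391563988 / 196724073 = -32.49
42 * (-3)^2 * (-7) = -2646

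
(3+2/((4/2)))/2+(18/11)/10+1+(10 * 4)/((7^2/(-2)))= 4126/2695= 1.53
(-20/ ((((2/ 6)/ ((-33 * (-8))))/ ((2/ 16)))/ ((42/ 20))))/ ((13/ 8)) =-33264/ 13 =-2558.77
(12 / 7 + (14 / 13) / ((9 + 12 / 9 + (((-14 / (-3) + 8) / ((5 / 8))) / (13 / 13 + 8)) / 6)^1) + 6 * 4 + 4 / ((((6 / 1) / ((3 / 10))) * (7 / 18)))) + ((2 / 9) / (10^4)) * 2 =26.33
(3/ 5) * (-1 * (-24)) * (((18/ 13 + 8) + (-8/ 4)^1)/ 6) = 1152/ 65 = 17.72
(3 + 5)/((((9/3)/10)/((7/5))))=112/3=37.33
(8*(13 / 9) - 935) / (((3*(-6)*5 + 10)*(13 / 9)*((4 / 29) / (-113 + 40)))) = -17594387 / 4160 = -4229.42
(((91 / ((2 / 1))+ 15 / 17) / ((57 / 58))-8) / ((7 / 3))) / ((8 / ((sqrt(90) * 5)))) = 29985 * sqrt(10) / 952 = 99.60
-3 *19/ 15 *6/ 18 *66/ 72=-209/ 180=-1.16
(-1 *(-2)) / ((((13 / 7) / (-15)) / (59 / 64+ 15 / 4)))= -2415 / 32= -75.47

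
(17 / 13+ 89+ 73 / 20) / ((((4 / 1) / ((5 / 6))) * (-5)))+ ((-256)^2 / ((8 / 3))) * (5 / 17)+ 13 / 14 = 7225.25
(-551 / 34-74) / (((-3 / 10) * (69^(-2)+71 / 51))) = 24336645 / 112694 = 215.95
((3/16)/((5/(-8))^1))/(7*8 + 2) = -3/580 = -0.01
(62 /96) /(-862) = -31 /41376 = -0.00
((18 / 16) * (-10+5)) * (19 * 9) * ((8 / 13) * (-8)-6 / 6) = 592515 / 104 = 5697.26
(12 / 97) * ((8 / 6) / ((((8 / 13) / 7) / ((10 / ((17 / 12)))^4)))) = 37739520000 / 8101537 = 4658.32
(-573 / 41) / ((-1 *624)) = 191 / 8528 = 0.02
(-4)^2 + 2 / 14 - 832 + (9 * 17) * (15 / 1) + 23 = 10515 / 7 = 1502.14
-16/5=-3.20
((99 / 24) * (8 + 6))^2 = 53361 / 16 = 3335.06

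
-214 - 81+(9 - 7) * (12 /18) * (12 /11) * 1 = -3229 /11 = -293.55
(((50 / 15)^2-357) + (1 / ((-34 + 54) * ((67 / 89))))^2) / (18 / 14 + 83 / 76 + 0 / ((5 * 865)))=-32322651781 / 222205500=-145.46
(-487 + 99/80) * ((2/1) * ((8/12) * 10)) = -38861/6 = -6476.83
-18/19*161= -2898/19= -152.53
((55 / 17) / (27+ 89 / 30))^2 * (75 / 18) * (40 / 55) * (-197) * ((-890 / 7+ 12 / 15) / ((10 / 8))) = 1149896880000 / 1634990623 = 703.30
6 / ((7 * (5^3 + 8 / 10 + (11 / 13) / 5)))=195 / 28658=0.01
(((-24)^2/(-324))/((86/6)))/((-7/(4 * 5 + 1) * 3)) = 16/129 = 0.12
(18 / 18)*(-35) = -35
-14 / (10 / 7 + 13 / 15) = -1470 / 241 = -6.10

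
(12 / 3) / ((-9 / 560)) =-2240 / 9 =-248.89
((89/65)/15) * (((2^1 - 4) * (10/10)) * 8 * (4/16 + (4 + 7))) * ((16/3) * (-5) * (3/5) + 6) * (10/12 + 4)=10324/13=794.15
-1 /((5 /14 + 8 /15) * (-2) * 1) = 105 /187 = 0.56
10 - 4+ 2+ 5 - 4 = 9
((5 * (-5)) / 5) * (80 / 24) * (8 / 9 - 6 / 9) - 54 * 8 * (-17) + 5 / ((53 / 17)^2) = 556749107 / 75843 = 7340.81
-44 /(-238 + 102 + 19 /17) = 748 /2293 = 0.33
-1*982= -982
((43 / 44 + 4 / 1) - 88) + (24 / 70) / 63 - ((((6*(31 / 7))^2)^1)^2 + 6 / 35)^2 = -248496074451.75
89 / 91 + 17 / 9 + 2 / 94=111175 / 38493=2.89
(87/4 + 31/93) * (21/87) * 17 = 31535/348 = 90.62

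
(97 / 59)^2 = 9409 / 3481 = 2.70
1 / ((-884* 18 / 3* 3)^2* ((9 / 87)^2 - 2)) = -841 / 423589787712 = -0.00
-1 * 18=-18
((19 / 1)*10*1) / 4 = 95 / 2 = 47.50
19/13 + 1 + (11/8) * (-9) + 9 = -95/104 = -0.91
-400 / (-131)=400 / 131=3.05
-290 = -290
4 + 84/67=352/67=5.25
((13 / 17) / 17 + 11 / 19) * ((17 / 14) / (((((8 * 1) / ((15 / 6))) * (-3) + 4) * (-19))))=8565 / 1202852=0.01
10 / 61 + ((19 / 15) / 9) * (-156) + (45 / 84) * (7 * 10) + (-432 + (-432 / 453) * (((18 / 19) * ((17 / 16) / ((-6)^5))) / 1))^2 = 1079561056383189457 / 5784201457920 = 186639.60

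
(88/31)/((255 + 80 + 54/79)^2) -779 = -16982961461581/21800978191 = -779.00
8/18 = 4/9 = 0.44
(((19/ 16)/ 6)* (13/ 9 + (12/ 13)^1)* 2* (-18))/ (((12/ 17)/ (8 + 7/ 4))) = -89471/ 384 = -233.00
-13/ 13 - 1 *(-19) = 18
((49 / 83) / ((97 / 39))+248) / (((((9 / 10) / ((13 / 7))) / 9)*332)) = 129906335 / 9355262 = 13.89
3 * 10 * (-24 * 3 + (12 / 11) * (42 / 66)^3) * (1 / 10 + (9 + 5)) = -444165228 / 14641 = -30337.08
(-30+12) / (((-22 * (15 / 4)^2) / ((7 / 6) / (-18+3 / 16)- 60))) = -821696 / 235125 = -3.49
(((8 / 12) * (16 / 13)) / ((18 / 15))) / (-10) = -8 / 117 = -0.07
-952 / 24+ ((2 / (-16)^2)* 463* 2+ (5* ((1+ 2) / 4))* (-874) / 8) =-84887 / 192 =-442.12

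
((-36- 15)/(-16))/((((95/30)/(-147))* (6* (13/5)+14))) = -112455/22496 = -5.00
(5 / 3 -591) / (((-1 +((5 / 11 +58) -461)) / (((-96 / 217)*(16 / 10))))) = -4978688 / 4816315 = -1.03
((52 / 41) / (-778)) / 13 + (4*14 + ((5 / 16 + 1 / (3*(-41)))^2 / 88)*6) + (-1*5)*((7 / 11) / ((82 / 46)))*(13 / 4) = 50.21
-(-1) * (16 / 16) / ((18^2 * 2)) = 1 / 648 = 0.00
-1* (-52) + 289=341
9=9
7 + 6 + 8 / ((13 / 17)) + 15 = 38.46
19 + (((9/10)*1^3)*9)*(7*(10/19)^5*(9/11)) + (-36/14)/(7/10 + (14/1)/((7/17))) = 1376068088419/66158889181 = 20.80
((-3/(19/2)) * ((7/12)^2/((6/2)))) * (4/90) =-0.00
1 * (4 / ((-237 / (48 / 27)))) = -64 / 2133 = -0.03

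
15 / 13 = 1.15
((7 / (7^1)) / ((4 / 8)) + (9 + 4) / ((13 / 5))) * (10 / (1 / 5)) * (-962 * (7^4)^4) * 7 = -78326694059492596900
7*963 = 6741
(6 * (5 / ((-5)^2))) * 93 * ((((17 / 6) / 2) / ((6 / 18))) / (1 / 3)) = 14229 / 10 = 1422.90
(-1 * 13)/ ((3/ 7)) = -91/ 3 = -30.33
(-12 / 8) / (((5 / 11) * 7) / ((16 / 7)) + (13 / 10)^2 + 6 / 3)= -6600 / 22361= -0.30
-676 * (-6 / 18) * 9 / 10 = 1014 / 5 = 202.80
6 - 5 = 1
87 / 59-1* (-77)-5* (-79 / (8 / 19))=479835 / 472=1016.60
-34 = -34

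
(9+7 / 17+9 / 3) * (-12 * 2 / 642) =-844 / 1819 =-0.46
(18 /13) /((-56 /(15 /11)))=-135 /4004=-0.03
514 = 514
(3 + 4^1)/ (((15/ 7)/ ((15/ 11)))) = 49/ 11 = 4.45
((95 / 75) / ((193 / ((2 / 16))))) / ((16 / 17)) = 323 / 370560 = 0.00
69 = 69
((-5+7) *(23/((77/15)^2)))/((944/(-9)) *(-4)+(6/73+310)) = 0.00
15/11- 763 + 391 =-4077/11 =-370.64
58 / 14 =29 / 7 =4.14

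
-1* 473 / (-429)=43 / 39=1.10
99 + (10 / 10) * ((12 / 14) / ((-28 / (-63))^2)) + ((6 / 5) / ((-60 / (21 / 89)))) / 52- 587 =-195858443 / 404950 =-483.66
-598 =-598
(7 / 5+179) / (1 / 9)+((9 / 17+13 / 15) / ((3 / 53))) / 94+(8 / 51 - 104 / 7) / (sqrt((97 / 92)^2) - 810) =30417154744372 / 18731152755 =1623.88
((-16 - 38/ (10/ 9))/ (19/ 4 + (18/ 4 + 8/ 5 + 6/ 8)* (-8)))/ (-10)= -502/ 5005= -0.10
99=99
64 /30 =32 /15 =2.13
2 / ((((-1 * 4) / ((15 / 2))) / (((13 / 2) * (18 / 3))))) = -585 / 4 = -146.25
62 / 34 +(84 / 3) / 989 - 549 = -9199202 / 16813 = -547.15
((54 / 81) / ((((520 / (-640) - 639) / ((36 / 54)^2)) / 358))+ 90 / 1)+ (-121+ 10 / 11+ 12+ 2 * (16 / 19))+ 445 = 24749139608 / 57767391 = 428.43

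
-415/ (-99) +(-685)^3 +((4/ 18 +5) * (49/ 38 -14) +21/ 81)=-3627536943647/ 11286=-321419186.93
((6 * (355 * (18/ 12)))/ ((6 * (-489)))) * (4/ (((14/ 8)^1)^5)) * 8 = -5816320/ 2739541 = -2.12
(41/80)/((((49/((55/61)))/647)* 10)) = 291797/478240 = 0.61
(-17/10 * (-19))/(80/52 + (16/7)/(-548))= 4026841/191280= 21.05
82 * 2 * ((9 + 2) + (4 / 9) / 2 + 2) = 19516 / 9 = 2168.44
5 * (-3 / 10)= -3 / 2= -1.50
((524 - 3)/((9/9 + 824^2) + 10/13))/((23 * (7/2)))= 13546/1421100471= 0.00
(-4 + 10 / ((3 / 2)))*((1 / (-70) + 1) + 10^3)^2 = 9819329522 / 3675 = 2671926.40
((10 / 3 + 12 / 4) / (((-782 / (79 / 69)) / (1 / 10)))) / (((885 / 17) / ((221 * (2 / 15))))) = -331721 / 632022750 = -0.00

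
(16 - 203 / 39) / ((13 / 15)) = 2105 / 169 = 12.46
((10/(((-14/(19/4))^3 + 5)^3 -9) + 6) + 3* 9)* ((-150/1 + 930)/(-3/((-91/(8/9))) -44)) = -275734060287648125345/471042663850511954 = -585.37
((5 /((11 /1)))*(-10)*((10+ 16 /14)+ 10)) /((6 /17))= -62900 /231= -272.29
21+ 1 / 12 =253 / 12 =21.08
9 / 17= 0.53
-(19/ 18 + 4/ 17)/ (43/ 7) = -2765/ 13158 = -0.21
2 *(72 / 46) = 72 / 23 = 3.13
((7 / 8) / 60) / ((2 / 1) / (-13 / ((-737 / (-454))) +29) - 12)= -0.00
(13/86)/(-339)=-13/29154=-0.00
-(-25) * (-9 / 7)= -225 / 7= -32.14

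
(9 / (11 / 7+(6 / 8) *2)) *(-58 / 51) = -3.33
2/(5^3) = 2/125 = 0.02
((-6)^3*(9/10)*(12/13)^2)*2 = -279936/845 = -331.29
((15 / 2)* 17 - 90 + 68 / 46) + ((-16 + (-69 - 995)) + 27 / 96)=-765985 / 736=-1040.74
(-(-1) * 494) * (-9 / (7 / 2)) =-8892 / 7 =-1270.29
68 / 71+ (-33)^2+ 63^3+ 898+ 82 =17900304 / 71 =252116.96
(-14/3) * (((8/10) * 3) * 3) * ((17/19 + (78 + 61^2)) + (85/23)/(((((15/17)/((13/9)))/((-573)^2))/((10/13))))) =-112456588832/2185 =-51467546.38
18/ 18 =1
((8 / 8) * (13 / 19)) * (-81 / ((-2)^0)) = -1053 / 19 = -55.42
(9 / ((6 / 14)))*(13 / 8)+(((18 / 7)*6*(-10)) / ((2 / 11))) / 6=-6009 / 56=-107.30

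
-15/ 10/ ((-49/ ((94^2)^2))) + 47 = 117114647/ 49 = 2390094.84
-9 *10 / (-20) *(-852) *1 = -3834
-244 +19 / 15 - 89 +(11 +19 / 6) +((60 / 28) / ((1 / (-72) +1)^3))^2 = -312.57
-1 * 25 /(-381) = 25 /381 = 0.07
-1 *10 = -10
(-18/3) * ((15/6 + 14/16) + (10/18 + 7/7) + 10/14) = -2845/84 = -33.87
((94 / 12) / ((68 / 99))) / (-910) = -1551 / 123760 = -0.01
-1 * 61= -61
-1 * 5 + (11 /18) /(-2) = -191 /36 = -5.31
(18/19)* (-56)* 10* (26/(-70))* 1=3744/19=197.05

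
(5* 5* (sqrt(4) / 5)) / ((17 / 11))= 110 / 17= 6.47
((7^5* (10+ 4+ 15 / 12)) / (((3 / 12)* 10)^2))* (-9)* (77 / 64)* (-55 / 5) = 7815305421 / 1600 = 4884565.89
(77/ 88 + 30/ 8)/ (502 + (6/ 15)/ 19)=3515/ 381536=0.01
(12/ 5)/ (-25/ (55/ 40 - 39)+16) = 301/ 2090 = 0.14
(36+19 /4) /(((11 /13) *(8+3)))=2119 /484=4.38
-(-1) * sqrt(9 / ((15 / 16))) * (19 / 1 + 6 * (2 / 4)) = 88 * sqrt(15) / 5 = 68.16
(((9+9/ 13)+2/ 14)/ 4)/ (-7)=-895/ 2548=-0.35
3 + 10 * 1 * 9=93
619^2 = 383161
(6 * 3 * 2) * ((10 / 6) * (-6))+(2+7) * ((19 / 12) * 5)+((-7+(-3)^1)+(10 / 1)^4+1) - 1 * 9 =38773 / 4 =9693.25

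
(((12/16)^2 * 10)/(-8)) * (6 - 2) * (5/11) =-1.28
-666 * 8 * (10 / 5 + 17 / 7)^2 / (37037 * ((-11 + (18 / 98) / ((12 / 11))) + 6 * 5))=-553536 / 3760757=-0.15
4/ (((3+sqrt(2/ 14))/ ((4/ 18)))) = 28/ 93 - 4 *sqrt(7)/ 279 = 0.26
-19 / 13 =-1.46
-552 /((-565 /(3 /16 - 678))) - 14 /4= -75226 /113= -665.72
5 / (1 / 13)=65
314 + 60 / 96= 2517 / 8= 314.62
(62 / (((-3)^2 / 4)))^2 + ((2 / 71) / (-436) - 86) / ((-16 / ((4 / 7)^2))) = 46753806517 / 61432182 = 761.06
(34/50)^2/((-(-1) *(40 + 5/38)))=10982/953125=0.01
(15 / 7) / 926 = 15 / 6482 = 0.00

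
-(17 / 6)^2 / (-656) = 289 / 23616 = 0.01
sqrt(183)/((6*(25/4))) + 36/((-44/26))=-234/11 + 2*sqrt(183)/75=-20.91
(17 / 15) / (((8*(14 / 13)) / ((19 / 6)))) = 0.42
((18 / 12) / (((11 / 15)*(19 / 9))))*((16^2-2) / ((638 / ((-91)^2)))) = 425933235 / 133342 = 3194.29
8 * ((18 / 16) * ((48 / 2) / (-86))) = -108 / 43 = -2.51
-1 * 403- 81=-484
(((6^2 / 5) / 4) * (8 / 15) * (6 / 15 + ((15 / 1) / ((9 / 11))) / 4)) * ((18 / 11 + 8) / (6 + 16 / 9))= 285246 / 48125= 5.93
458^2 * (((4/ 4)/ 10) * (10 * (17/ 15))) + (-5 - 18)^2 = 3573923/ 15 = 238261.53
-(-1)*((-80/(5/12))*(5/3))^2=102400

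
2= 2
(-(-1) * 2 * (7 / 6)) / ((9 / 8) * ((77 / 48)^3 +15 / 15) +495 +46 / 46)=229376 / 49325909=0.00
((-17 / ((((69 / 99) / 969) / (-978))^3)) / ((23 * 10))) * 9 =2339866880676451267423524 / 1399205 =1672283104103009399.93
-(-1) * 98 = 98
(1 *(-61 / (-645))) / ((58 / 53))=3233 / 37410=0.09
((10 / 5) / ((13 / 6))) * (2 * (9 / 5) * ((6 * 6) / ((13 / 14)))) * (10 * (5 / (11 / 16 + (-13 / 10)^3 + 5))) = 725760000 / 393263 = 1845.48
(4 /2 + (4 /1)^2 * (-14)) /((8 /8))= -222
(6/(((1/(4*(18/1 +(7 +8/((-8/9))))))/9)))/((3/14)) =16128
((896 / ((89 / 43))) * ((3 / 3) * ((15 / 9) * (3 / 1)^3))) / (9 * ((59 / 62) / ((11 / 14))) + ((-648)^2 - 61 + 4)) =24633840 / 530927809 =0.05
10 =10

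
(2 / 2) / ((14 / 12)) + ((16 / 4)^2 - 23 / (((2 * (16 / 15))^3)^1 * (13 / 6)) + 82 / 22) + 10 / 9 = 3040952345 / 147603456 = 20.60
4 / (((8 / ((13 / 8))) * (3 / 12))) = 3.25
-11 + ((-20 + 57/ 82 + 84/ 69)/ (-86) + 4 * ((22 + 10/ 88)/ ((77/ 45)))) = 802780777/ 19625716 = 40.90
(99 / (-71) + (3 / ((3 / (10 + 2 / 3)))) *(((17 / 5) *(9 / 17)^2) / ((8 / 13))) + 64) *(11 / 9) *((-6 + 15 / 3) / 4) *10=-5252599 / 21726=-241.77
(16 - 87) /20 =-3.55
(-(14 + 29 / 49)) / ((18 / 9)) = -715 / 98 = -7.30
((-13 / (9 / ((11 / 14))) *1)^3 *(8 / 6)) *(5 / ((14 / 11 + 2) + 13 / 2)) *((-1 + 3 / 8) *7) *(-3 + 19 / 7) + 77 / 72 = -45694231 / 258048504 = -0.18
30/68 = 15/34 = 0.44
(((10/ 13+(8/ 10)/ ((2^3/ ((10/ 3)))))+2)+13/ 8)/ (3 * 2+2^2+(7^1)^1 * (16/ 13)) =1475/ 5808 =0.25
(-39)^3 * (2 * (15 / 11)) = -1779570 / 11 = -161779.09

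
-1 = -1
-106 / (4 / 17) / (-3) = 901 / 6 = 150.17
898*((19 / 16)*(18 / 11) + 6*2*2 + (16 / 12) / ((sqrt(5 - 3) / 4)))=26683.55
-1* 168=-168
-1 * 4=-4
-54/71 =-0.76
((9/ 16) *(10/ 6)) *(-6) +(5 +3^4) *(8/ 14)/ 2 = 1061/ 56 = 18.95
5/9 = 0.56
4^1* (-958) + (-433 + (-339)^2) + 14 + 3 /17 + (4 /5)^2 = 47035097 /425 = 110670.82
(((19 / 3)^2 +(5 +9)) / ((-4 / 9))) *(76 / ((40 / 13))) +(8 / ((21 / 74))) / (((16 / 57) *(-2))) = -856083 / 280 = -3057.44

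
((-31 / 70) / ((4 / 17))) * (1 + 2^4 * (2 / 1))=-62.11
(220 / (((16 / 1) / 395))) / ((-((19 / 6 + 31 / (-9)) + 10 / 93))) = 1212255 / 38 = 31901.45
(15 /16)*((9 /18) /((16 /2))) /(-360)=-1 /6144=-0.00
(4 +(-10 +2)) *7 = -28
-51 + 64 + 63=76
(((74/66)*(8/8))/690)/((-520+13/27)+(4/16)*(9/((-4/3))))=-888/284828665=-0.00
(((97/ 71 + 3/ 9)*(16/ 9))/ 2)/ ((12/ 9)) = 724/ 639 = 1.13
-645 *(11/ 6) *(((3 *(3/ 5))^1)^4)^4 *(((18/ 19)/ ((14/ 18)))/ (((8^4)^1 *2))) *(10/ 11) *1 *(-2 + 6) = -6454069317770962203/ 831250000000000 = -7764.29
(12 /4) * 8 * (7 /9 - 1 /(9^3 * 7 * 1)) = 18.66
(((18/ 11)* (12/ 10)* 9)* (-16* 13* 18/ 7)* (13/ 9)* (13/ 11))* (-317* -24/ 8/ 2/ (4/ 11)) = -8123381136/ 385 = -21099691.26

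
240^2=57600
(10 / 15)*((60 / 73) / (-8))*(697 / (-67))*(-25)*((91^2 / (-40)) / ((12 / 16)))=144296425 / 29346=4917.07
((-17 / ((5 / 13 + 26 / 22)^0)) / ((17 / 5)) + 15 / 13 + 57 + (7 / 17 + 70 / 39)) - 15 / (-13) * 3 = 38999 / 663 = 58.82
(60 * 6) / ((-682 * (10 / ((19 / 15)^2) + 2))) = -16245 / 253363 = -0.06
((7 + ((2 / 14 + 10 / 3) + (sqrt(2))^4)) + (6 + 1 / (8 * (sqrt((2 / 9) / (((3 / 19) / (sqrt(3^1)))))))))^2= (63 * 3^(1 / 4) * sqrt(38) + 130720)^2 / 40755456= 422.56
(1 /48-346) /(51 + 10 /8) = -16607 /2508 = -6.62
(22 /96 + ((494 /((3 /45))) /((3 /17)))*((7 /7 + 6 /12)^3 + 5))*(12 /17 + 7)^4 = 4971156015980711 /4009008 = 1239996531.81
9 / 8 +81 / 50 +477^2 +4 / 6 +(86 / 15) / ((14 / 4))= 955643009 / 4200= 227534.05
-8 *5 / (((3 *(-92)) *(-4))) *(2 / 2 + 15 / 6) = -0.13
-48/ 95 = -0.51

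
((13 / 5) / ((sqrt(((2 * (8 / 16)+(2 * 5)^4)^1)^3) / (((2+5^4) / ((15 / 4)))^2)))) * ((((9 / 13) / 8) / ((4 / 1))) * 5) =393129 * sqrt(10001) / 5001000050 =0.01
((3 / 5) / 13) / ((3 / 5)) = 1 / 13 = 0.08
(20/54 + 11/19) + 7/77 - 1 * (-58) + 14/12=679495/11286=60.21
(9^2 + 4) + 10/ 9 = 775/ 9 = 86.11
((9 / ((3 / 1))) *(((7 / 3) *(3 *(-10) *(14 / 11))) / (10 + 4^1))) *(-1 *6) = 1260 / 11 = 114.55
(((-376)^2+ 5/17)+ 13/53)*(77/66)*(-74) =-32991487858/2703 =-12205507.90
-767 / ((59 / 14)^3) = -35672 / 3481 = -10.25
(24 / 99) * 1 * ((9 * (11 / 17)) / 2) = 12 / 17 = 0.71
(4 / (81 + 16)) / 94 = 2 / 4559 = 0.00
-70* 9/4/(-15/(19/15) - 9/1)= 665/88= 7.56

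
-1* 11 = -11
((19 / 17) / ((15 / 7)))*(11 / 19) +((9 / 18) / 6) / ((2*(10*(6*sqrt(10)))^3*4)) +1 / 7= sqrt(10) / 2073600000 +794 / 1785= 0.44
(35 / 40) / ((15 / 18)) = 21 / 20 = 1.05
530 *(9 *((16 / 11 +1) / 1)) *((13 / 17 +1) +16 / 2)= 21379140 / 187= 114326.95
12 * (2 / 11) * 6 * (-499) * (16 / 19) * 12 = -13796352 / 209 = -66011.25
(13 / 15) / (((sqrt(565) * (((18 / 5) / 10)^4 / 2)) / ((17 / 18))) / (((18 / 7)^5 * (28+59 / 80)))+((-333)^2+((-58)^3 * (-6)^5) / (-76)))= -128323282197512047851562500 / 2939414952550613480569699525609363 - 53370523456250 * sqrt(565) / 8818244857651840441709098576828089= -0.00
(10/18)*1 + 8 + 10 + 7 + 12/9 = 26.89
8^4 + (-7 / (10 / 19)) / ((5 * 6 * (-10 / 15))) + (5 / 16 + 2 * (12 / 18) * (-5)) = 4090.31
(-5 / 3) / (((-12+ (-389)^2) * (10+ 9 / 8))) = -40 / 40399503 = -0.00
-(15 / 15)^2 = -1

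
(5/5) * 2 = 2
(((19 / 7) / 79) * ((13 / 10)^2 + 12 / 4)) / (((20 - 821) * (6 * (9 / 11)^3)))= -1694363 / 27678234600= -0.00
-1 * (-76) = 76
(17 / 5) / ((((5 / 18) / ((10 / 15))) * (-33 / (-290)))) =3944 / 55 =71.71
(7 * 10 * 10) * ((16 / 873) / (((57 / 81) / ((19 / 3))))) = 11200 / 97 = 115.46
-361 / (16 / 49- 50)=17689 / 2434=7.27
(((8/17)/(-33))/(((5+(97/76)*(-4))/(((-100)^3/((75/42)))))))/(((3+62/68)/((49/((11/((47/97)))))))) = -1473920000/35211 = -41859.65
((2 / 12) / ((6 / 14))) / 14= 1 / 36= 0.03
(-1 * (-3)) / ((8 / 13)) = 39 / 8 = 4.88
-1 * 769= -769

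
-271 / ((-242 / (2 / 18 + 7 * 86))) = 1468549 / 2178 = 674.26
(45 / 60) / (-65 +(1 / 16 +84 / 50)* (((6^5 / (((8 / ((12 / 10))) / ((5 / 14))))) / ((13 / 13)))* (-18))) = -525 / 9191534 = -0.00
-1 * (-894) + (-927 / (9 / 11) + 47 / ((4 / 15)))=-251 / 4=-62.75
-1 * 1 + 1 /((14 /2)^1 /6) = -1 /7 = -0.14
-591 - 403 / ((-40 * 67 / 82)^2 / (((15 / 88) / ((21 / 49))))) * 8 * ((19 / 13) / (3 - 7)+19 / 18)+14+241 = -47900893691 / 142211520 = -336.83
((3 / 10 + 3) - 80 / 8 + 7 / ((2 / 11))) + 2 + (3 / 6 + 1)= 353 / 10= 35.30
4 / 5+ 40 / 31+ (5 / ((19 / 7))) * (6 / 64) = 213267 / 94240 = 2.26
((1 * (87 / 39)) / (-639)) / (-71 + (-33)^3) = 29 / 299118456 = 0.00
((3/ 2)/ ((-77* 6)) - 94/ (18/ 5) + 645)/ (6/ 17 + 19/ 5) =145821835/ 978516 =149.02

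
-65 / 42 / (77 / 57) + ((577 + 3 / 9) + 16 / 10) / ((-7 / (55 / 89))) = -15040441 / 287826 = -52.26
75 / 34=2.21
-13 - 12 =-25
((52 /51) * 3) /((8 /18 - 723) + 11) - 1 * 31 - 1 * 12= -1170448 /27217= -43.00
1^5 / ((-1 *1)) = -1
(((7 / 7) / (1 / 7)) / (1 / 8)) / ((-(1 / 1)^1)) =-56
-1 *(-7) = 7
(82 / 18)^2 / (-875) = -0.02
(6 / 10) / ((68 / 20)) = 3 / 17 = 0.18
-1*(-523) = 523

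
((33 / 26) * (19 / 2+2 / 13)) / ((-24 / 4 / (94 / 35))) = -129767 / 23660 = -5.48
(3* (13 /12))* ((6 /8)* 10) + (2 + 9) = 283 /8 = 35.38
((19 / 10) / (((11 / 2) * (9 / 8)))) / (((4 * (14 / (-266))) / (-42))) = 10108 / 165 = 61.26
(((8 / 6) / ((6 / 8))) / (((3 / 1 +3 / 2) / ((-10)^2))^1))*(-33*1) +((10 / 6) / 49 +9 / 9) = -1723432 / 1323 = -1302.67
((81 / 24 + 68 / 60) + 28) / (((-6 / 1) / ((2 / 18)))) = -3901 / 6480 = -0.60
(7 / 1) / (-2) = -7 / 2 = -3.50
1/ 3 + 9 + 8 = 52/ 3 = 17.33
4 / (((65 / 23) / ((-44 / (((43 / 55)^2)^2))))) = -7408346000 / 44444413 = -166.69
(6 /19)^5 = 7776 /2476099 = 0.00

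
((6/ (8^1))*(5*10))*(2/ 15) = 5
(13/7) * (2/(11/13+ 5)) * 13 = 2197/266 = 8.26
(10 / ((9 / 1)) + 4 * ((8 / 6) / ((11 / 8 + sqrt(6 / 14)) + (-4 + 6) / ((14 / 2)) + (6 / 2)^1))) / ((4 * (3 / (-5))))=-0.88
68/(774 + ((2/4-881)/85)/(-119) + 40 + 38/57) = 4126920/49447403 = 0.08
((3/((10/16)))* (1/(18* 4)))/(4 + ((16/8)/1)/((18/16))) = 3/260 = 0.01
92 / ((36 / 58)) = 1334 / 9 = 148.22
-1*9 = -9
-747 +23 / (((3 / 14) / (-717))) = -77705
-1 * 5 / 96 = -5 / 96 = -0.05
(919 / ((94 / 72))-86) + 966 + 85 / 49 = 3651751 / 2303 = 1585.65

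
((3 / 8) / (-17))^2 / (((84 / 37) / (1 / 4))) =0.00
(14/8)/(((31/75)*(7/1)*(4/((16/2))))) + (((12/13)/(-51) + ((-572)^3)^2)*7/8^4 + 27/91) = 2939451026977897155601/49107968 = 59856906051944.51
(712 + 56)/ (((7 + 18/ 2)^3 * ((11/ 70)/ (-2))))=-105/ 44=-2.39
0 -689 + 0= -689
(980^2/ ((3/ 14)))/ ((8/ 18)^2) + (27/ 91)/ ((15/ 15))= 2064739977/ 91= 22689450.30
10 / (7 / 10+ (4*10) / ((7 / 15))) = 700 / 6049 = 0.12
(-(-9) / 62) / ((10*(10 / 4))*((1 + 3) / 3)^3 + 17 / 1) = 243 / 127658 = 0.00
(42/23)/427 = 6/1403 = 0.00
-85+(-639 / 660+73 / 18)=-162187 / 1980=-81.91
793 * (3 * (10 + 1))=26169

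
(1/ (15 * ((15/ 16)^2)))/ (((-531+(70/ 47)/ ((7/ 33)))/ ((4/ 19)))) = -48128/ 1579206375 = -0.00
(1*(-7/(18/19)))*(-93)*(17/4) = 70091/24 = 2920.46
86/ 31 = 2.77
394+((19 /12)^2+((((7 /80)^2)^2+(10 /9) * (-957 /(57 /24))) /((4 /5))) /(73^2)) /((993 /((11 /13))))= 394.00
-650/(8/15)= -4875/4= -1218.75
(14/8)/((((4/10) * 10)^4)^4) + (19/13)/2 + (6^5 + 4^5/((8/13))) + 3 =2109146769915995/223338299392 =9443.73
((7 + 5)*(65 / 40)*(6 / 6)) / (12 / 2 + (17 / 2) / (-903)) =35217 / 10819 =3.26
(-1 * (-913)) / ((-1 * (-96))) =913 / 96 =9.51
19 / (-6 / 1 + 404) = 19 / 398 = 0.05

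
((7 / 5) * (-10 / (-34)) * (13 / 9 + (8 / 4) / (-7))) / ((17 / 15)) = 365 / 867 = 0.42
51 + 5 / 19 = 974 / 19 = 51.26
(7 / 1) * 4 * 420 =11760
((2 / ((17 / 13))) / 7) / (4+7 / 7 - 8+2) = -0.22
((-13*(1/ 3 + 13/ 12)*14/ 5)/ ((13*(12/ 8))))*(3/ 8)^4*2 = -0.10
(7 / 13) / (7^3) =1 / 637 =0.00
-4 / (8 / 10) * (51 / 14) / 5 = -51 / 14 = -3.64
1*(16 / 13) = 1.23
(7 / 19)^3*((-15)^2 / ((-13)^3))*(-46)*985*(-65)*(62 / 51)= -361335922500 / 19705907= -18336.43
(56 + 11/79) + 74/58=131538/2291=57.42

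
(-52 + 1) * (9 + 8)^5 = -72412707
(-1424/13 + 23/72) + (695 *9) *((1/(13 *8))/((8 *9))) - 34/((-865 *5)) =-269985841/2491200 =-108.38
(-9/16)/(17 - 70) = 9/848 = 0.01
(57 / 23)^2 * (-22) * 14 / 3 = -333564 / 529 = -630.56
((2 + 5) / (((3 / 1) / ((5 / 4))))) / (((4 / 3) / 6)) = 105 / 8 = 13.12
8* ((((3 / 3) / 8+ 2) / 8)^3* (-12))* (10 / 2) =-73695 / 8192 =-9.00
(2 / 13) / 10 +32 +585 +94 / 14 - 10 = 279247 / 455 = 613.73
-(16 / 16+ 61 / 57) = -118 / 57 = -2.07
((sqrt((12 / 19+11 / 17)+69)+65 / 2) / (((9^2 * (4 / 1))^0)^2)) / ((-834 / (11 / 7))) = -715 / 11676 - 55 * sqrt(73321) / 942837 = -0.08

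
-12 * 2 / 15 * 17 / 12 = -2.27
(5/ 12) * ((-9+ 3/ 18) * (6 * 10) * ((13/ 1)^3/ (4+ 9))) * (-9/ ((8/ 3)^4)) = 54413775/ 8192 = 6642.31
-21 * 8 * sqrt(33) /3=-321.70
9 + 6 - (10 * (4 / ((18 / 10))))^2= -38785 / 81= -478.83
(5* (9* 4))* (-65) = -11700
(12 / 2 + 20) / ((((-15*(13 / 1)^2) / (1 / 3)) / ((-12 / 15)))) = 8 / 2925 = 0.00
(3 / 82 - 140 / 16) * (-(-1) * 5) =-7145 / 164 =-43.57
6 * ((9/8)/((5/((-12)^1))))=-81/5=-16.20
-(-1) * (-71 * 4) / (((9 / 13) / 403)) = -1487876 / 9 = -165319.56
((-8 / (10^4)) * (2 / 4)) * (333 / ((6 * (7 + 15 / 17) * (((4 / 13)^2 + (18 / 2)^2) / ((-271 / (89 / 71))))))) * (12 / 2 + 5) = 67496138853 / 817229150000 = 0.08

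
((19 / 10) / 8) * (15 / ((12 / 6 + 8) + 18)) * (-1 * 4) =-57 / 112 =-0.51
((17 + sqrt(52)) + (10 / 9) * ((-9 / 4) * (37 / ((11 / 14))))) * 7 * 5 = -38780 / 11 + 70 * sqrt(13) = -3273.07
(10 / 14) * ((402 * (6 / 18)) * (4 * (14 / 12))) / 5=268 / 3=89.33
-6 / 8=-3 / 4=-0.75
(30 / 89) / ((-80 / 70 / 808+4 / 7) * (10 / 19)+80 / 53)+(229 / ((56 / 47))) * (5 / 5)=41173353631 / 214017944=192.38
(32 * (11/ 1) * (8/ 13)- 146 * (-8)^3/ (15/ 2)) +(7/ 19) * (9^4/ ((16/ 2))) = 310796149/ 29640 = 10485.70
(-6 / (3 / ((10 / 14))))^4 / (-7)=-10000 / 16807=-0.59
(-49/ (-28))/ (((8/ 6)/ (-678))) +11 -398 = -10215/ 8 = -1276.88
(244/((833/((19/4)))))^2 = 1343281/693889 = 1.94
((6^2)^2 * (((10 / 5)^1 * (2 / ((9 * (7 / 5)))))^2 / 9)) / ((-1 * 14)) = -3200 / 3087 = -1.04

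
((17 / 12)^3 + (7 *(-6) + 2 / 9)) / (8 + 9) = -67279 / 29376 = -2.29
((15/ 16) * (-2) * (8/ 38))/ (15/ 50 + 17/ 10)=-15/ 76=-0.20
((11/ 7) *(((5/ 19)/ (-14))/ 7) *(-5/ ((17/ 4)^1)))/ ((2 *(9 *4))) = 275/ 3988404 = 0.00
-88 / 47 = -1.87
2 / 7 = 0.29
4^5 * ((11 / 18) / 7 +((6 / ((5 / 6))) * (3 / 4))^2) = 47170048 / 1575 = 29949.24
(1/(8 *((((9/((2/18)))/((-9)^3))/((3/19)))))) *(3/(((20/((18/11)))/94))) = -34263/8360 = -4.10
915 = 915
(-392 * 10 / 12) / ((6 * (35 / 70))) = -980 / 9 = -108.89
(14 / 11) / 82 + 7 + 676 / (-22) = -10694 / 451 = -23.71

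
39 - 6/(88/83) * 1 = 1467/44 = 33.34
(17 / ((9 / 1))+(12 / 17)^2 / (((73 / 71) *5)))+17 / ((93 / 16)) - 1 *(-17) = 644834206 / 29430315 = 21.91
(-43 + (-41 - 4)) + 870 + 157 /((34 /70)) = 18789 /17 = 1105.24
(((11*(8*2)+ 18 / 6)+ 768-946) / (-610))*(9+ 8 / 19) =-179 / 11590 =-0.02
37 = 37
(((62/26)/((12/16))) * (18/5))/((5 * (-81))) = -248/8775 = -0.03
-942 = -942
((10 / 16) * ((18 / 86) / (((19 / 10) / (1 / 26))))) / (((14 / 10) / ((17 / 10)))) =3825 / 1189552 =0.00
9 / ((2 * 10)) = 9 / 20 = 0.45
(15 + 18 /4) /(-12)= -13 /8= -1.62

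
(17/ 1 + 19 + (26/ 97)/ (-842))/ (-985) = -1470119/ 40224445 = -0.04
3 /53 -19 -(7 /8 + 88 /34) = -161507 /7208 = -22.41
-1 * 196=-196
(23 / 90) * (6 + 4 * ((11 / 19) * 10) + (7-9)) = 6.94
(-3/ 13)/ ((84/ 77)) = -11/ 52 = -0.21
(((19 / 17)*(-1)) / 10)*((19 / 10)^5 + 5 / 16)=-47639631 / 17000000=-2.80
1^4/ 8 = 1/ 8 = 0.12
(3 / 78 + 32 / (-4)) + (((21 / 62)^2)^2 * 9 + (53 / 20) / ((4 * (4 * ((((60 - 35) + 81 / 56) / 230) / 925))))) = 376816196318281 / 284488797008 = 1324.54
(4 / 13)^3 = 64 / 2197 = 0.03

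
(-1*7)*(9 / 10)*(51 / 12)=-1071 / 40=-26.78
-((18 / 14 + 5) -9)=19 / 7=2.71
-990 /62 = -495 /31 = -15.97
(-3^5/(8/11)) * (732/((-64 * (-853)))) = -489159/109184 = -4.48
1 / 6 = 0.17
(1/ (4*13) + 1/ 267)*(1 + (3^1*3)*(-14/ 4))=-19459/ 27768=-0.70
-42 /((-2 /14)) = 294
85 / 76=1.12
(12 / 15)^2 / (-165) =-16 / 4125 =-0.00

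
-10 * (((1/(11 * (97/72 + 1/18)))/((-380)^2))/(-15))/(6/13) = 13/20053550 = 0.00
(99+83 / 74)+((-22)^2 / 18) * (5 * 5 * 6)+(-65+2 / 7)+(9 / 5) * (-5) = 6308837 / 1554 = 4059.74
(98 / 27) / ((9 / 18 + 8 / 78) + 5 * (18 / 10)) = 364 / 963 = 0.38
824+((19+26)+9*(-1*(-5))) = 914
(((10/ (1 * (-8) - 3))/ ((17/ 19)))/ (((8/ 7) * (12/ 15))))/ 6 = -3325/ 17952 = -0.19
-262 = -262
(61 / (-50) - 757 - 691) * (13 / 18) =-941993 / 900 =-1046.66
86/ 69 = 1.25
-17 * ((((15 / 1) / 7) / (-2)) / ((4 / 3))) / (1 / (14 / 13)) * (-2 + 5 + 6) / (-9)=-765 / 52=-14.71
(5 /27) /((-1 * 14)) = -5 /378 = -0.01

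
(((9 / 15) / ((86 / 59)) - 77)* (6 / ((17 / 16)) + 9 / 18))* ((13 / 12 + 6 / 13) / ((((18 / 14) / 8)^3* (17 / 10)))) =-103064.78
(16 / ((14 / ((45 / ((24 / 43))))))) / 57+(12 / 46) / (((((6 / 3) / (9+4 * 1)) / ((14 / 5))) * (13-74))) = 1435607 / 932995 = 1.54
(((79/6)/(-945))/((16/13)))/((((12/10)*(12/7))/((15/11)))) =-5135/684288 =-0.01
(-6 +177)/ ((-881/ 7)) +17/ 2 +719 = 1279461/ 1762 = 726.14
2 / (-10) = -1 / 5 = -0.20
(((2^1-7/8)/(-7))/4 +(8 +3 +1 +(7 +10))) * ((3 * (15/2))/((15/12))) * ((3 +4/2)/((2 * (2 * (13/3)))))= 67365/448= 150.37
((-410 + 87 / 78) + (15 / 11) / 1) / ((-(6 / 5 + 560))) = 582755 / 802516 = 0.73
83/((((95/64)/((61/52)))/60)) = 972096/247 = 3935.61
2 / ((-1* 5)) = -2 / 5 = -0.40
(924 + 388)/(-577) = -1312/577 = -2.27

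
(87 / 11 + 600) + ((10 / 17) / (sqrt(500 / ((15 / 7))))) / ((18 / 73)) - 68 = 540.07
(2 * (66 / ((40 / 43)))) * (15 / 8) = 4257 / 16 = 266.06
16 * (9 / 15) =9.60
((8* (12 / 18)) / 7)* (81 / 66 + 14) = 2680 / 231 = 11.60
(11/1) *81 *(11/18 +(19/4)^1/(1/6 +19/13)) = 399267/127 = 3143.83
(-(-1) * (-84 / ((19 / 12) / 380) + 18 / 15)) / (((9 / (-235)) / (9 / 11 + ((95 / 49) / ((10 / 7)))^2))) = 4528086455 / 3234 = 1400150.42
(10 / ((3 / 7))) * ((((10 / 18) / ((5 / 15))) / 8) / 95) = 0.05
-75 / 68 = -1.10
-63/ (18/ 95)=-665/ 2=-332.50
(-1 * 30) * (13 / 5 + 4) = -198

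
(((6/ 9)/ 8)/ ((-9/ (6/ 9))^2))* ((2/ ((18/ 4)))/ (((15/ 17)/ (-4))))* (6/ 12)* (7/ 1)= -952/ 295245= -0.00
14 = 14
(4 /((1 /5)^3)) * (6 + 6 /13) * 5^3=5250000 /13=403846.15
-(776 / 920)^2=-9409 / 13225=-0.71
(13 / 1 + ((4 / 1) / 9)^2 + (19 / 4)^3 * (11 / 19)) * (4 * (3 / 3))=390067 / 1296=300.98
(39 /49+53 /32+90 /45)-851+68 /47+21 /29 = -1804588769 /2137184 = -844.38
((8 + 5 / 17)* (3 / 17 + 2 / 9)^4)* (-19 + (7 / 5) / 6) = -366374798701 / 93156817770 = -3.93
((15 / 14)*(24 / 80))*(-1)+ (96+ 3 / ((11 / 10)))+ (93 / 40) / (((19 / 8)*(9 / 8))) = 8714449 / 87780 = 99.28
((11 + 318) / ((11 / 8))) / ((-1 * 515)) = -2632 / 5665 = -0.46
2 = 2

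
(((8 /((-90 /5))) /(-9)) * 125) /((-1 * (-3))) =500 /243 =2.06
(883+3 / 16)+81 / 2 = 14779 / 16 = 923.69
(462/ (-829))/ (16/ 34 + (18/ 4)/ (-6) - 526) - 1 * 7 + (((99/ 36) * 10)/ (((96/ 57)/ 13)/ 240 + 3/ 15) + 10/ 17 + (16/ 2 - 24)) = 28659084163933/ 249819479942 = 114.72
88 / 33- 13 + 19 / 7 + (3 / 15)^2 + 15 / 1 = 3896 / 525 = 7.42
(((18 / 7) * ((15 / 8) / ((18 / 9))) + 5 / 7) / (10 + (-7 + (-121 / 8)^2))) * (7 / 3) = 200 / 6357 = 0.03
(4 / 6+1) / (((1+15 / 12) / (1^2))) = 20 / 27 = 0.74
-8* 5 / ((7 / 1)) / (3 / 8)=-320 / 21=-15.24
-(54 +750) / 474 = -134 / 79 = -1.70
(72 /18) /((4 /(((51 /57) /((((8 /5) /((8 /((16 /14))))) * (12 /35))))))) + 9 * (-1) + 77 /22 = 10793 /1824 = 5.92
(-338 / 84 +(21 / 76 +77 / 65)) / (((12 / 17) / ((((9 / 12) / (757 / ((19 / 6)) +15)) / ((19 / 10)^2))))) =-22599205 / 7611445296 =-0.00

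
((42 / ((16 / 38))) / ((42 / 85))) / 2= 1615 / 16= 100.94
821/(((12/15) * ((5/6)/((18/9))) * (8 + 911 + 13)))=2463/932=2.64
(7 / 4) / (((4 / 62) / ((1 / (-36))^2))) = 217 / 10368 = 0.02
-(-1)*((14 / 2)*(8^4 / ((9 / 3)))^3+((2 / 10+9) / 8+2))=9620726744741 / 540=17816160638.41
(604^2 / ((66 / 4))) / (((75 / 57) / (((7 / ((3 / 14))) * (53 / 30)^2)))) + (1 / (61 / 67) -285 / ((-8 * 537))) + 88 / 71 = 1713239.92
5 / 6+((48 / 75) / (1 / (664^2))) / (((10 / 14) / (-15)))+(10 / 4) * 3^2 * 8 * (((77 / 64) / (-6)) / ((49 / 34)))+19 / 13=-647082616883 / 109200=-5925664.99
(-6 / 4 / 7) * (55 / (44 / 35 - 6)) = 825 / 332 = 2.48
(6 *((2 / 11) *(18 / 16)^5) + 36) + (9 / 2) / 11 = 3458043 / 90112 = 38.37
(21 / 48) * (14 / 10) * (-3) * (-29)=4263 / 80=53.29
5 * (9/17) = 45/17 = 2.65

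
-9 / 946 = -0.01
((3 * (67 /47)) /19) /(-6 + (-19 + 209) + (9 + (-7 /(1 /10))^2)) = 201 /4548049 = 0.00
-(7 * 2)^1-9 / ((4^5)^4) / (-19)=-292470092988407 / 20890720927744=-14.00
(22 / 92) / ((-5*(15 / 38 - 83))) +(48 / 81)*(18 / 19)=11563433 / 20576145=0.56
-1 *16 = -16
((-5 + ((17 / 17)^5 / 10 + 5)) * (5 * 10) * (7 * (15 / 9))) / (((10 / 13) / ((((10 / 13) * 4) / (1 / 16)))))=11200 / 3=3733.33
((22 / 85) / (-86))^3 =-1331 / 48827236375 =-0.00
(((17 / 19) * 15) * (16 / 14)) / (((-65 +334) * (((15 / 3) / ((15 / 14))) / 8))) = 24480 / 250439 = 0.10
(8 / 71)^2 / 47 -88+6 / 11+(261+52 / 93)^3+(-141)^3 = 31635005761273514926 / 2096312800329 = 15090785.00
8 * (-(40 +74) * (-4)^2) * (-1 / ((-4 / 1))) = -3648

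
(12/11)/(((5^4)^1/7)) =0.01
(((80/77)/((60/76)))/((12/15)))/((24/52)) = 3.56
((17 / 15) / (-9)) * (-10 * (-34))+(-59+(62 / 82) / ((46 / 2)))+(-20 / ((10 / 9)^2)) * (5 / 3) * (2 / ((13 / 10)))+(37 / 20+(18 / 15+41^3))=455318800633 / 6619860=68780.73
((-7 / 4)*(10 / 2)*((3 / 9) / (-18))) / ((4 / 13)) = 455 / 864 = 0.53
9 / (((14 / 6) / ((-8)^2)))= 1728 / 7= 246.86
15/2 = 7.50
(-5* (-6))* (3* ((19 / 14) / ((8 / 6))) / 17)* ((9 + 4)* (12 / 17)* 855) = 85529925 / 2023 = 42278.76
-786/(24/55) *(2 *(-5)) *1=36025/2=18012.50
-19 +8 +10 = -1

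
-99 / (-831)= 33 / 277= 0.12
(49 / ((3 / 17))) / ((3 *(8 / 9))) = 833 / 8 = 104.12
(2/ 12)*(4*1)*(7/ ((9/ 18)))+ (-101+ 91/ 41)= -11002/ 123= -89.45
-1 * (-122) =122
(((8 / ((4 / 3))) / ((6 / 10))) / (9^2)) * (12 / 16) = 5 / 54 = 0.09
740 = 740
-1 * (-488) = 488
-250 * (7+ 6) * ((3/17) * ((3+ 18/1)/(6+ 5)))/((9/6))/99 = -45500/6171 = -7.37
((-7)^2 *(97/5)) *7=33271/5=6654.20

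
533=533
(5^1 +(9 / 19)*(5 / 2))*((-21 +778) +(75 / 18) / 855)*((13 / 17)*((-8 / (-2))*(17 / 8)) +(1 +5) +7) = 2372778785 / 25992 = 91288.81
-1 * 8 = -8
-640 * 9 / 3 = -1920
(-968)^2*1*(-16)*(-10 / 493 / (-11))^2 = -12390400 / 243049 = -50.98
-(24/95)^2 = -576/9025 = -0.06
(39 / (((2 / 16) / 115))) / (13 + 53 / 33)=592020 / 241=2456.51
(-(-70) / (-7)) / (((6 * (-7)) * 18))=5 / 378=0.01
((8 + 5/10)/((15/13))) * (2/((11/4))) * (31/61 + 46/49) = 764660/98637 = 7.75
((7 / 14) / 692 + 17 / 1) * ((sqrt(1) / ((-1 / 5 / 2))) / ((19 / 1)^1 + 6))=-6.80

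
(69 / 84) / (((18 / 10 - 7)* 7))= -115 / 5096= -0.02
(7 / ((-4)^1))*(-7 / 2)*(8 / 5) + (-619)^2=1915854 / 5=383170.80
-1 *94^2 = -8836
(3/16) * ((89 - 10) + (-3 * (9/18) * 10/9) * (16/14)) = 14.46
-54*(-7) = 378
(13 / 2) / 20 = 13 / 40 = 0.32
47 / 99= 0.47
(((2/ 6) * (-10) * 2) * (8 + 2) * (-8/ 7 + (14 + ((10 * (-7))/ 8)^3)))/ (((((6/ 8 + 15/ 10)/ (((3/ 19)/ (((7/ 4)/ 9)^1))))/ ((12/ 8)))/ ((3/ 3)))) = 22077375/ 931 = 23713.61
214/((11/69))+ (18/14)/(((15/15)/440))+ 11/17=1908.72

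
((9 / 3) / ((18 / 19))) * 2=19 / 3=6.33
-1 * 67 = -67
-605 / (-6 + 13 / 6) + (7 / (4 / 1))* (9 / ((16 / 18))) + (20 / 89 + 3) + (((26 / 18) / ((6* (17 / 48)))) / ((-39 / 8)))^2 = 2467368306785 / 13800448224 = 178.79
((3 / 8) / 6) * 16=1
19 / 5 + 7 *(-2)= -51 / 5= -10.20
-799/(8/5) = -3995/8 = -499.38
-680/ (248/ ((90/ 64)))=-3825/ 992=-3.86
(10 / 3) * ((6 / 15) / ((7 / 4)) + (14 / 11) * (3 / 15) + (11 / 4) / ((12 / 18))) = 4731 / 308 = 15.36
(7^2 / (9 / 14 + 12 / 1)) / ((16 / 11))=3773 / 1416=2.66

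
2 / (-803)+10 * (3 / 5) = 4816 / 803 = 6.00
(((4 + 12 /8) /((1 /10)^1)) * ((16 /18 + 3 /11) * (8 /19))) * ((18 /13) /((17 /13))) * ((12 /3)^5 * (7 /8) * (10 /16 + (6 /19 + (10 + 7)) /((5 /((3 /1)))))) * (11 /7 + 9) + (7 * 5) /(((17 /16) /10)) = 18238747360 /6137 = 2971932.11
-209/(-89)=2.35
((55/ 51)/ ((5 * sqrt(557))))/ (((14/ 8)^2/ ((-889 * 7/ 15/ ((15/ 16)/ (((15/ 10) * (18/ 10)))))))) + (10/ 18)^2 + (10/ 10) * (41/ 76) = 5221/ 6156 - 178816 * sqrt(557)/ 1183625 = -2.72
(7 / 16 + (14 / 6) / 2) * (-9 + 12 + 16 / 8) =385 / 48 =8.02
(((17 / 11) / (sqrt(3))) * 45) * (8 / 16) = 255 * sqrt(3) / 22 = 20.08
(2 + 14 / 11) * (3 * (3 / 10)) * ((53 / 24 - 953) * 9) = -5545017 / 220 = -25204.62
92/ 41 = 2.24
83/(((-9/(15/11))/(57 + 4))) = -25315/33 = -767.12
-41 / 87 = -0.47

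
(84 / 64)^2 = 441 / 256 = 1.72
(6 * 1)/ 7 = 6/ 7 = 0.86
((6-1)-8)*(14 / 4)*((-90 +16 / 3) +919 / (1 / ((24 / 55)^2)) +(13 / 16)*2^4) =-6563599 / 6050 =-1084.89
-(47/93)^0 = -1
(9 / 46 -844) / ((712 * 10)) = -7763 / 65504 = -0.12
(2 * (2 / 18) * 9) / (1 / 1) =2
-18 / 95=-0.19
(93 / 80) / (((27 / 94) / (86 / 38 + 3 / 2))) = 208351 / 13680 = 15.23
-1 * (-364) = 364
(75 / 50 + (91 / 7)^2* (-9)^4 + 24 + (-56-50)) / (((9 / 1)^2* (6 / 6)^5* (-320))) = -2217457 / 51840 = -42.78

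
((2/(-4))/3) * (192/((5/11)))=-352/5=-70.40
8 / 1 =8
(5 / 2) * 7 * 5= 175 / 2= 87.50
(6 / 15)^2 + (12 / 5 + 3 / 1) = 139 / 25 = 5.56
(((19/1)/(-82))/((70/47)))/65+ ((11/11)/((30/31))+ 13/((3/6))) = 30255731/1119300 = 27.03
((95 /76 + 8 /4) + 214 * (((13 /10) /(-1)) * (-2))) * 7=78351 /20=3917.55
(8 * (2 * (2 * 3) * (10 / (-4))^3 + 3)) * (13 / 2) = -9594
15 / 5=3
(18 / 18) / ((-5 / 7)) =-7 / 5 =-1.40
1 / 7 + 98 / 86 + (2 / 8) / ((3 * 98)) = 64891 / 50568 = 1.28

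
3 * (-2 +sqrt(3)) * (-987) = 5922 - 2961 * sqrt(3) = 793.40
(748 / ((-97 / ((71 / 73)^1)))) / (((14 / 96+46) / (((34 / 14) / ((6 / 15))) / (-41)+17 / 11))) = -1022338656 / 4501427105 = -0.23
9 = 9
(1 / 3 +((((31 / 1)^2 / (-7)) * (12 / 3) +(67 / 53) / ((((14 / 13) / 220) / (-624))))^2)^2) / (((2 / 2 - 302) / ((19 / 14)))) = -738186886991396563041405743412931 / 239503257385602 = -3082158025946637810.94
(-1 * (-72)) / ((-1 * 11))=-72 / 11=-6.55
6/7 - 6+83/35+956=33363/35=953.23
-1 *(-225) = 225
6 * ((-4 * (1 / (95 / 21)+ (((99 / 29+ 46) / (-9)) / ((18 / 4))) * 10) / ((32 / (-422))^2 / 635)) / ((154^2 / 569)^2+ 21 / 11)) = 53832566075192138047 / 2948613876760608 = 18256.91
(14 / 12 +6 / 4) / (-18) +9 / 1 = 239 / 27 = 8.85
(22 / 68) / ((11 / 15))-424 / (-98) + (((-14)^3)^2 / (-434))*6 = -5375842471 / 51646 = -104090.20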